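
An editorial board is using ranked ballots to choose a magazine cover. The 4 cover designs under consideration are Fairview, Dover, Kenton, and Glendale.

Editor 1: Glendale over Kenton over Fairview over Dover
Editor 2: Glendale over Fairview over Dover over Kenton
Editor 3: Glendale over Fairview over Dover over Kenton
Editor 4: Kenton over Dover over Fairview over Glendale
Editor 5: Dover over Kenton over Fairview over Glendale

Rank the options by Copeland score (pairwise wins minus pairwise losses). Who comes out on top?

Glendale

Pairwise results:
  Fairview vs Dover: Fairview wins 3–2.
  Fairview vs Kenton: Kenton wins 3–2.
  Fairview vs Glendale: Glendale wins 3–2.
  Dover vs Kenton: Dover wins 3–2.
  Dover vs Glendale: Glendale wins 3–2.
  Kenton vs Glendale: Glendale wins 3–2.
Copeland scores (wins − losses):
  Fairview: 1 − 2 = -1
  Dover: 1 − 2 = -1
  Kenton: 1 − 2 = -1
  Glendale: 3 − 0 = 3
Glendale has the best Copeland score.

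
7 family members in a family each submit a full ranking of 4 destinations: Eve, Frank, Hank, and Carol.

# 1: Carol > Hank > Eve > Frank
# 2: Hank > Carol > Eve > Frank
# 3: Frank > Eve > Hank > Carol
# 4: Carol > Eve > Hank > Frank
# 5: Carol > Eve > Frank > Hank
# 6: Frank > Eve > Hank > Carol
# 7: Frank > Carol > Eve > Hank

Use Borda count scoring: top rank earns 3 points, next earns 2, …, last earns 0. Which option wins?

Carol

Borda scores:
  Eve: 1 + 1 + 2 + 2 + 2 + 2 + 1 = 11
  Frank: 0 + 0 + 3 + 0 + 1 + 3 + 3 = 10
  Hank: 2 + 3 + 1 + 1 + 0 + 1 + 0 = 8
  Carol: 3 + 2 + 0 + 3 + 3 + 0 + 2 = 13
Carol has the highest total.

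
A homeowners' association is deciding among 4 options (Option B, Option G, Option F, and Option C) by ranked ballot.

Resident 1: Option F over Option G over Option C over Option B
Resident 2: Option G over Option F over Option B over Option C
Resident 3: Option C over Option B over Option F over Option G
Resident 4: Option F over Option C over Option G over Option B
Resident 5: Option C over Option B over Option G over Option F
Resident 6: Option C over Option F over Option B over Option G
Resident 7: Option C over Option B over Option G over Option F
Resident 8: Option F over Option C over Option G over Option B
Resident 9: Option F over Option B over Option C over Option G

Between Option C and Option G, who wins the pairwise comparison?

Ballots ranking Option C above Option G: 7.
Ballots ranking Option G above Option C: 2.
Option C wins the head-to-head, 7–2.

Option C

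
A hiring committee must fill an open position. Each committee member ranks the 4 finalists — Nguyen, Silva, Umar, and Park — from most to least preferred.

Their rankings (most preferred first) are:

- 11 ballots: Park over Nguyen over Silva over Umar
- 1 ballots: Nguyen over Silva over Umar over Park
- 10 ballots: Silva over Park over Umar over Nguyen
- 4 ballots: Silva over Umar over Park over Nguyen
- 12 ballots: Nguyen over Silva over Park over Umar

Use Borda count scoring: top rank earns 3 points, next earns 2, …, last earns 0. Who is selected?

Borda scores:
  Nguyen: 11·2 + 3 + 10·0 + 4·0 + 12·3 = 61
  Silva: 11·1 + 2 + 10·3 + 4·3 + 12·2 = 79
  Umar: 11·0 + 1 + 10·1 + 4·2 + 12·0 = 19
  Park: 11·3 + 0 + 10·2 + 4·1 + 12·1 = 69
Silva has the highest total.

Silva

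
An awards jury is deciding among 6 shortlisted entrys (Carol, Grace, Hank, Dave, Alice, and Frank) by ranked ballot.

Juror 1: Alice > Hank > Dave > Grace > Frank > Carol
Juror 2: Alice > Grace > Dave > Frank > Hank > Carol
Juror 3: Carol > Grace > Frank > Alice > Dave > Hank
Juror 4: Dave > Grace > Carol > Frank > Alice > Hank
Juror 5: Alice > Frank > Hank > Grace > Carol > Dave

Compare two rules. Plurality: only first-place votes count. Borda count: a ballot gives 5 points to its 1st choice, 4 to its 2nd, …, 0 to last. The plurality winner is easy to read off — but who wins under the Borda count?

Plurality first-place counts: Carol 1, Grace 0, Hank 0, Dave 1, Alice 3, Frank 0 → Alice.
Borda totals: Carol 9, Grace 16, Hank 8, Dave 12, Alice 18, Frank 12 → Alice.

Alice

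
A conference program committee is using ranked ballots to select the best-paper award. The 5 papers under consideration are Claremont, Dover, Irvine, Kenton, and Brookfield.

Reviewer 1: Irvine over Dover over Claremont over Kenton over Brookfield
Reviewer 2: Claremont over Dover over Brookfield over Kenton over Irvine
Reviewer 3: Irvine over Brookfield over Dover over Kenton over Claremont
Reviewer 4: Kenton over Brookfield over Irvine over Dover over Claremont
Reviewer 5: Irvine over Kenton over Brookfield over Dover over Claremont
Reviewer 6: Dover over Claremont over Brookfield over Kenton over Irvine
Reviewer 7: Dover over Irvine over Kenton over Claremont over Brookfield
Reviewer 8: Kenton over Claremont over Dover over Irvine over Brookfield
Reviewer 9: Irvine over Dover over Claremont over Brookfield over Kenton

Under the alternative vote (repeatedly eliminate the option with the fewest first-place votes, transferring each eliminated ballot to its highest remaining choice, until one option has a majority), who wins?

Round 1: Irvine 4, Dover 2, Kenton 2, Claremont 1, Brookfield 0. Brookfield has the fewest and is eliminated.
Round 2: Irvine 4, Dover 2, Kenton 2, Claremont 1. Claremont has the fewest and is eliminated.
Round 3: Irvine 4, Dover 3, Kenton 2. Kenton has the fewest and is eliminated.
Round 4: Irvine 5, Dover 4. Irvine has a majority.

Irvine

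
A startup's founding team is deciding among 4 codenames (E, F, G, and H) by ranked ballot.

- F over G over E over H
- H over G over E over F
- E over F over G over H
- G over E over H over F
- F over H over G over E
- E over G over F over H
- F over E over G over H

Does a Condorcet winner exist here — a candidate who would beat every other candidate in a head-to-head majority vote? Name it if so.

There is no Condorcet winner

Head-to-head results (7 voters total):
E vs F: E wins 4–3.
E vs G: G wins 4–3.
E vs H: E wins 5–2.
F vs G: F wins 4–3.
F vs H: F wins 5–2.
G vs H: G wins 5–2.
No candidate beats all others: E beats F beats G beats E, a majority cycle.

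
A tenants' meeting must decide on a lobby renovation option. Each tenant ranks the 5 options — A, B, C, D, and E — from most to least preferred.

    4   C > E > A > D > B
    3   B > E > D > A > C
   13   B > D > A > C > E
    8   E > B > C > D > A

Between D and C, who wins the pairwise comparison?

D

Ballots ranking D above C: 3+13 = 16.
Ballots ranking C above D: 4+8 = 12.
D wins the head-to-head, 16–12.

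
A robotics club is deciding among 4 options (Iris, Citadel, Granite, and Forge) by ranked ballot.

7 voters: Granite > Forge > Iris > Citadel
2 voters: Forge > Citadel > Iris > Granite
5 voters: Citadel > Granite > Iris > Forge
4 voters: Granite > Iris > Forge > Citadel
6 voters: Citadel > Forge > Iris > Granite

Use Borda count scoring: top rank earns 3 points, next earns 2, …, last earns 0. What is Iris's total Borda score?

Borda scores:
  Iris: 7·1 + 2·1 + 5·1 + 4·2 + 6·1 = 28
  Citadel: 7·0 + 2·2 + 5·3 + 4·0 + 6·3 = 37
  Granite: 7·3 + 2·0 + 5·2 + 4·3 + 6·0 = 43
  Forge: 7·2 + 2·3 + 5·0 + 4·1 + 6·2 = 36

28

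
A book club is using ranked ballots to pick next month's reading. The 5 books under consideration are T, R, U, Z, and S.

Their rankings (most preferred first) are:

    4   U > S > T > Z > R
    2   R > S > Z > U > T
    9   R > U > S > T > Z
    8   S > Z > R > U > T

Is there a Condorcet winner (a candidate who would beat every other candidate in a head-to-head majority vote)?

Head-to-head results (23 voters total):
T vs R: R wins 19–4.
T vs U: U wins 23–0.
T vs Z: T wins 13–10.
T vs S: S wins 23–0.
R vs U: R wins 19–4.
R vs Z: Z wins 12–11.
R vs S: S wins 12–11.
U vs Z: U wins 13–10.
U vs S: U wins 13–10.
Z vs S: S wins 23–0.
No candidate beats all others: T beats Z beats R beats T, a majority cycle.

No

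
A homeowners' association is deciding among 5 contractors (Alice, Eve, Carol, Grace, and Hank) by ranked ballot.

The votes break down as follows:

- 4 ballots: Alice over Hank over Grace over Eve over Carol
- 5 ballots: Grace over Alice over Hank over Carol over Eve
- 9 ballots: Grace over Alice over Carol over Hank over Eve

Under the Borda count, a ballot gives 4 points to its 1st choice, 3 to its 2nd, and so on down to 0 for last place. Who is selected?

Borda scores:
  Alice: 4·4 + 5·3 + 9·3 = 58
  Eve: 4·1 + 5·0 + 9·0 = 4
  Carol: 4·0 + 5·1 + 9·2 = 23
  Grace: 4·2 + 5·4 + 9·4 = 64
  Hank: 4·3 + 5·2 + 9·1 = 31
Grace has the highest total.

Grace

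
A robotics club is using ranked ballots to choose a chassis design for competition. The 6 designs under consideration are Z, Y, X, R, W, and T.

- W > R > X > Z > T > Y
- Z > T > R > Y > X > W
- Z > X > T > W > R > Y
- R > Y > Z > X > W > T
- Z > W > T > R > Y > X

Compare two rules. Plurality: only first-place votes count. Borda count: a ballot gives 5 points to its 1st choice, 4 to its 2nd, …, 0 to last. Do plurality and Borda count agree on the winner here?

Yes

Plurality first-place counts: Z 3, Y 0, X 0, R 1, W 1, T 0 → Z.
Borda totals: Z 20, Y 7, X 10, R 15, W 12, T 11 → Z.
The two rules agree on Z.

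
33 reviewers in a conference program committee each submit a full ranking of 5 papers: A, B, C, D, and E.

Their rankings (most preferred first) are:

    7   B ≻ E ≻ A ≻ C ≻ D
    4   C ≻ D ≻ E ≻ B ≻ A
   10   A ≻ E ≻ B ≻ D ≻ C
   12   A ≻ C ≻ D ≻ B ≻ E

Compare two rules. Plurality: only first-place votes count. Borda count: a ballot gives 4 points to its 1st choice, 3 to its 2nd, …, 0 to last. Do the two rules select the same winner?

Yes

Plurality first-place counts: A 22, B 7, C 4, D 0, E 0 → A.
Borda totals: A 102, B 64, C 59, D 46, E 59 → A.
The two rules agree on A.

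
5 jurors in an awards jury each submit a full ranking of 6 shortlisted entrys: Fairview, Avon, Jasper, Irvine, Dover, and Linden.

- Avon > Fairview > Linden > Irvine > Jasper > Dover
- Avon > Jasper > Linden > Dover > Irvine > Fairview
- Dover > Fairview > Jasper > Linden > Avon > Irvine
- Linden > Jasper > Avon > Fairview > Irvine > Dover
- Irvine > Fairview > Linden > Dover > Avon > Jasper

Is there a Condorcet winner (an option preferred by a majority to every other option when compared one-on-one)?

No

Head-to-head results (5 voters total):
Fairview vs Avon: Avon wins 3–2.
Fairview vs Jasper: Fairview wins 3–2.
Fairview vs Irvine: Fairview wins 3–2.
Fairview vs Dover: Fairview wins 3–2.
Fairview vs Linden: Fairview wins 3–2.
Avon vs Jasper: Avon wins 3–2.
Avon vs Irvine: Avon wins 4–1.
Avon vs Dover: Avon wins 3–2.
Avon vs Linden: Linden wins 3–2.
Jasper vs Irvine: Jasper wins 3–2.
Jasper vs Dover: Jasper wins 3–2.
Jasper vs Linden: Linden wins 3–2.
Irvine vs Dover: Irvine wins 3–2.
Irvine vs Linden: Linden wins 4–1.
Dover vs Linden: Linden wins 4–1.
No candidate beats all others: Fairview beats Linden beats Avon beats Fairview, a majority cycle.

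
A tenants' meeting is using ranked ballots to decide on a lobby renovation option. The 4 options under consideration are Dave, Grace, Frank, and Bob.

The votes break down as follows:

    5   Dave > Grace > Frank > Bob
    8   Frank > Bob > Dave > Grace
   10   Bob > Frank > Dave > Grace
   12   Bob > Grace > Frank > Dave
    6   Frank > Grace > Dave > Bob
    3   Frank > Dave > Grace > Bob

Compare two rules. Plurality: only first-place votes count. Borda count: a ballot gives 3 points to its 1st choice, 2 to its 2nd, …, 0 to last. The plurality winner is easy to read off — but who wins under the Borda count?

Frank

Plurality first-place counts: Dave 5, Grace 0, Frank 17, Bob 22 → Bob.
Borda totals: Dave 45, Grace 49, Frank 88, Bob 82 → Frank.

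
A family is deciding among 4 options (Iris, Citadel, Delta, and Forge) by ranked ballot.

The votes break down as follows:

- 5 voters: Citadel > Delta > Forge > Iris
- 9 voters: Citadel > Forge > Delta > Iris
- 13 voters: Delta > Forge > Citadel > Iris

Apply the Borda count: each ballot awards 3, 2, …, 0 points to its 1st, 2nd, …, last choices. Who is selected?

Borda scores:
  Iris: 5·0 + 9·0 + 13·0 = 0
  Citadel: 5·3 + 9·3 + 13·1 = 55
  Delta: 5·2 + 9·1 + 13·3 = 58
  Forge: 5·1 + 9·2 + 13·2 = 49
Delta has the highest total.

Delta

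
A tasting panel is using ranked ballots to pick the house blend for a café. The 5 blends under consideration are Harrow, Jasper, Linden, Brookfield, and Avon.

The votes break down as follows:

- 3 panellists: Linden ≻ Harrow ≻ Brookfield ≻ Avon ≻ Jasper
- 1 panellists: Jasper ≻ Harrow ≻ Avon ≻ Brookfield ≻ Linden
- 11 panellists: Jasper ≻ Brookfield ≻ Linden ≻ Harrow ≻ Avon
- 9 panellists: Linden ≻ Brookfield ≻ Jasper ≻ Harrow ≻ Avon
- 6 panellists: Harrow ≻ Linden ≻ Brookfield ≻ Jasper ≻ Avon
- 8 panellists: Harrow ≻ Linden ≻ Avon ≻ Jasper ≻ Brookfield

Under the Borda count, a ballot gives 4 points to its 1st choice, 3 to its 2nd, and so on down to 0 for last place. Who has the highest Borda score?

Linden

Borda scores:
  Harrow: 3·3 + 3 + 11·1 + 9·1 + 6·4 + 8·4 = 88
  Jasper: 3·0 + 4 + 11·4 + 9·2 + 6·1 + 8·1 = 80
  Linden: 3·4 + 0 + 11·2 + 9·4 + 6·3 + 8·3 = 112
  Brookfield: 3·2 + 1 + 11·3 + 9·3 + 6·2 + 8·0 = 79
  Avon: 3·1 + 2 + 11·0 + 9·0 + 6·0 + 8·2 = 21
Linden has the highest total.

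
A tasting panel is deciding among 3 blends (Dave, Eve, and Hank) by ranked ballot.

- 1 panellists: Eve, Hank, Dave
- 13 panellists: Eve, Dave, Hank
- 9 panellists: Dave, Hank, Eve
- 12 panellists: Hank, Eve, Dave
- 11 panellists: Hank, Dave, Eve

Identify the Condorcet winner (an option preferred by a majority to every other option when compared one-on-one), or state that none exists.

Hank

Head-to-head results (46 voters total):
Dave vs Eve: Eve wins 26–20.
Dave vs Hank: Hank wins 24–22.
Eve vs Hank: Hank wins 32–14.
Hank beats each rival — Dave (24–22), Eve (32–14) — so Hank is the Condorcet winner.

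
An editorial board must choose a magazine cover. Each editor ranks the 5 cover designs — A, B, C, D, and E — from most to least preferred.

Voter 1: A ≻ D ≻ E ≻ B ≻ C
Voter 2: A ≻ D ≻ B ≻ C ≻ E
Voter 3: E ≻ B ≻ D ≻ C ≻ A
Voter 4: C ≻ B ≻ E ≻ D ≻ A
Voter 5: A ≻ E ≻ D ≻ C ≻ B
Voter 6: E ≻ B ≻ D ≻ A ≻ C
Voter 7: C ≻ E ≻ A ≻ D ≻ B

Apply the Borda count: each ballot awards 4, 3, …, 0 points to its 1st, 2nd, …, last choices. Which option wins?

Borda scores:
  A: 4 + 4 + 0 + 0 + 4 + 1 + 2 = 15
  B: 1 + 2 + 3 + 3 + 0 + 3 + 0 = 12
  C: 0 + 1 + 1 + 4 + 1 + 0 + 4 = 11
  D: 3 + 3 + 2 + 1 + 2 + 2 + 1 = 14
  E: 2 + 0 + 4 + 2 + 3 + 4 + 3 = 18
E has the highest total.

E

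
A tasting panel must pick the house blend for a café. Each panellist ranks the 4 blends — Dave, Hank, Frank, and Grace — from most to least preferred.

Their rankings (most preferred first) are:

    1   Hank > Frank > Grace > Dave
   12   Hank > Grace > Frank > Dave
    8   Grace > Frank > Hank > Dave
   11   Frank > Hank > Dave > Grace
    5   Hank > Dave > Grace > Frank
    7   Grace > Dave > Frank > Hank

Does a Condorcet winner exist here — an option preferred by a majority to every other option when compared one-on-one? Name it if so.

None — there is no Condorcet winner

Head-to-head results (44 voters total):
Dave vs Hank: Hank wins 37–7.
Dave vs Frank: Frank wins 32–12.
Dave vs Grace: Grace wins 28–16.
Hank vs Frank: Frank wins 26–18.
Hank vs Grace: Hank wins 29–15.
Frank vs Grace: Grace wins 32–12.
No candidate beats all others: Hank beats Grace beats Frank beats Hank, a majority cycle.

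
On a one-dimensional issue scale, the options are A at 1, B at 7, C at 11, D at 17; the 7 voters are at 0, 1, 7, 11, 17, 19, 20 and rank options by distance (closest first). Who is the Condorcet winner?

C

With single-peaked preferences on a line, the Condorcet winner is the candidate closest to the median voter.
The median voter (position 11) is closest to C at 11.
Check: C vs A — voters closer to C: 5 of 7.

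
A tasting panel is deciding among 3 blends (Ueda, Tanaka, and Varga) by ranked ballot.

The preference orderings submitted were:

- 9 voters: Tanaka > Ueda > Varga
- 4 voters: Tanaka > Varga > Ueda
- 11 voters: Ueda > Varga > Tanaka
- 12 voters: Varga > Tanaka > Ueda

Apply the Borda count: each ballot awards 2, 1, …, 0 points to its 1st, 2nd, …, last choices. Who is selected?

Varga

Borda scores:
  Ueda: 9·1 + 4·0 + 11·2 + 12·0 = 31
  Tanaka: 9·2 + 4·2 + 11·0 + 12·1 = 38
  Varga: 9·0 + 4·1 + 11·1 + 12·2 = 39
Varga has the highest total.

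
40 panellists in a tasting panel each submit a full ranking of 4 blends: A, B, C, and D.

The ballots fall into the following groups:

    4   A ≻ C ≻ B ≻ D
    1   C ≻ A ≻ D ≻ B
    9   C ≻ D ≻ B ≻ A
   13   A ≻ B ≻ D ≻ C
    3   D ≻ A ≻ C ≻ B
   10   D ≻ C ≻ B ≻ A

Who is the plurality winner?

A

First-place vote totals:
  A: 17
  B: 0
  C: 10
  D: 13
A has the most first-place votes.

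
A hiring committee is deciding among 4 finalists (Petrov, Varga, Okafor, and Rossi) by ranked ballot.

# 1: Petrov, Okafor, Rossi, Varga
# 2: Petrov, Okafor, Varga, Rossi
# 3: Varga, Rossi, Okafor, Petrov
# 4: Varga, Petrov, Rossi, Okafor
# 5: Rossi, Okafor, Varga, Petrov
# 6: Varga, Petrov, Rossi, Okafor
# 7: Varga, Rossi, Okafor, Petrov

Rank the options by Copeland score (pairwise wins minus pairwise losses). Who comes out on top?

Pairwise results:
  Petrov vs Varga: Varga wins 5–2.
  Petrov vs Okafor: Petrov wins 4–3.
  Petrov vs Rossi: Petrov wins 4–3.
  Varga vs Okafor: Varga wins 4–3.
  Varga vs Rossi: Varga wins 5–2.
  Okafor vs Rossi: Rossi wins 5–2.
Copeland scores (wins − losses):
  Petrov: 2 − 1 = 1
  Varga: 3 − 0 = 3
  Okafor: 0 − 3 = -3
  Rossi: 1 − 2 = -1
Varga has the best Copeland score.

Varga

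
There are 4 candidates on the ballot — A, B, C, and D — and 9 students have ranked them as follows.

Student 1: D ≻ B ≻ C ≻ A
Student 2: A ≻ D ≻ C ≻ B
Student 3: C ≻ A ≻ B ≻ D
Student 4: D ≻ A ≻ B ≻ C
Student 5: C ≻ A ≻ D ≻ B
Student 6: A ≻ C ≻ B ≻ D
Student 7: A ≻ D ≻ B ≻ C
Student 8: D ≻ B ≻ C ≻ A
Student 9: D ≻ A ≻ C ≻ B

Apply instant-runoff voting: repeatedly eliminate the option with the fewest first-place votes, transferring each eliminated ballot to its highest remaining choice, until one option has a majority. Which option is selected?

Round 1: D 4, A 3, C 2, B 0. B has the fewest and is eliminated.
Round 2: D 4, A 3, C 2. C has the fewest and is eliminated.
Round 3: A 5, D 4. A has a majority.

A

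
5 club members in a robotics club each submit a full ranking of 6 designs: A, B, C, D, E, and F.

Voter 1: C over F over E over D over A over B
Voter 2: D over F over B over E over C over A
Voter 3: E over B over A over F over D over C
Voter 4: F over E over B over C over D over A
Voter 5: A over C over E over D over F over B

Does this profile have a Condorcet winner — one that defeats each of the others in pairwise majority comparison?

Yes

Head-to-head results (5 voters total):
A vs B: B wins 3–2.
A vs C: C wins 3–2.
A vs D: D wins 3–2.
A vs E: E wins 4–1.
A vs F: F wins 3–2.
B vs C: B wins 3–2.
B vs D: D wins 3–2.
B vs E: E wins 4–1.
B vs F: F wins 4–1.
C vs D: C wins 3–2.
C vs E: E wins 3–2.
C vs F: F wins 3–2.
D vs E: E wins 4–1.
D vs F: F wins 3–2.
E vs F: F wins 3–2.
F beats each rival — A (3–2), B (4–1), C (3–2), D (3–2), E (3–2) — so F is the Condorcet winner.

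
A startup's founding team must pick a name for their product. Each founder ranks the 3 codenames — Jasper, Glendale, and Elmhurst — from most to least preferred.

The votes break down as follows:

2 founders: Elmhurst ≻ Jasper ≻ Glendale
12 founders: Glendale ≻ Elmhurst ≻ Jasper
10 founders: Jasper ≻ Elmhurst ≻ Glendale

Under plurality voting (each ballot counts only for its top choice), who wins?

Glendale

First-place vote totals:
  Jasper: 10
  Glendale: 12
  Elmhurst: 2
Glendale has the most first-place votes.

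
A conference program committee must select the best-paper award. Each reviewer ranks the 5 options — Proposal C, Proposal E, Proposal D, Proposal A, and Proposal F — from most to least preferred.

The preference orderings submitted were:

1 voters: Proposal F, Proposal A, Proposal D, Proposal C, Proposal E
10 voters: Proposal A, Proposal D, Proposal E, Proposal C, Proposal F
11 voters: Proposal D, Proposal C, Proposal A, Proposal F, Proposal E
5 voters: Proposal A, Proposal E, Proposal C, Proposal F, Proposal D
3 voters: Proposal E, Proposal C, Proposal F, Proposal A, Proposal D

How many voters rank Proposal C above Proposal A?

14

Ballots ranking Proposal C above Proposal A: 11+3 = 14.
Ballots ranking Proposal A above Proposal C: 1+10+5 = 16.
So 14 of 30 voters prefer Proposal C to Proposal A.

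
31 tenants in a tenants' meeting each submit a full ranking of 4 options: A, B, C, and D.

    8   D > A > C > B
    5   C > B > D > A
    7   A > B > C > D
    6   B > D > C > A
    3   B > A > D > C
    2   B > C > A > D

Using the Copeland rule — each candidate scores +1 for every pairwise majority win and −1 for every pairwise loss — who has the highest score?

B

Pairwise results:
  A vs B: B wins 16–15.
  A vs C: A wins 18–13.
  A vs D: D wins 19–12.
  B vs C: B wins 18–13.
  B vs D: B wins 23–8.
  C vs D: D wins 17–14.
Copeland scores (wins − losses):
  A: 1 − 2 = -1
  B: 3 − 0 = 3
  C: 0 − 3 = -3
  D: 2 − 1 = 1
B has the best Copeland score.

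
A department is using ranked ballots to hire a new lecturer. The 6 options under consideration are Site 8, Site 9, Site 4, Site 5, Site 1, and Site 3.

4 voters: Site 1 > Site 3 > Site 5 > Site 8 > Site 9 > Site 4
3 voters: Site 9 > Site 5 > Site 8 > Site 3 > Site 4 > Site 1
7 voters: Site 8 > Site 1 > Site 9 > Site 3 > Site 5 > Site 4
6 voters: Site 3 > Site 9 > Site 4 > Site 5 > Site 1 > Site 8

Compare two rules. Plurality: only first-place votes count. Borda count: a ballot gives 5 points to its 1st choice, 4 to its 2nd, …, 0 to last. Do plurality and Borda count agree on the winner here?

No

Plurality first-place counts: Site 8 7, Site 9 3, Site 4 0, Site 5 0, Site 1 4, Site 3 6 → Site 8.
Borda totals: Site 8 52, Site 9 64, Site 4 21, Site 5 43, Site 1 54, Site 3 66 → Site 3.
The two rules disagree: plurality picks Site 8, Borda picks Site 3.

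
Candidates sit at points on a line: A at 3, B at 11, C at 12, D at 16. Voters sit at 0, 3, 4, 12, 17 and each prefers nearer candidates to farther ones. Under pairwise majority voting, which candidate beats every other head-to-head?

A

With single-peaked preferences on a line, the Condorcet winner is the candidate closest to the median voter.
The median voter (position 4) is closest to A at 3.
Check: A vs B — voters closer to A: 3 of 5.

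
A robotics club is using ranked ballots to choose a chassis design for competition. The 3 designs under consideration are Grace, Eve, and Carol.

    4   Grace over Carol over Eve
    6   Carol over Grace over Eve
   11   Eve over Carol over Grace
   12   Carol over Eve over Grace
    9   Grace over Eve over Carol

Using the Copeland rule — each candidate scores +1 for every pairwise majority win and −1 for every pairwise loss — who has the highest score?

Carol

Pairwise results:
  Grace vs Eve: Eve wins 23–19.
  Grace vs Carol: Carol wins 29–13.
  Eve vs Carol: Carol wins 22–20.
Copeland scores (wins − losses):
  Grace: 0 − 2 = -2
  Eve: 1 − 1 = 0
  Carol: 2 − 0 = 2
Carol has the best Copeland score.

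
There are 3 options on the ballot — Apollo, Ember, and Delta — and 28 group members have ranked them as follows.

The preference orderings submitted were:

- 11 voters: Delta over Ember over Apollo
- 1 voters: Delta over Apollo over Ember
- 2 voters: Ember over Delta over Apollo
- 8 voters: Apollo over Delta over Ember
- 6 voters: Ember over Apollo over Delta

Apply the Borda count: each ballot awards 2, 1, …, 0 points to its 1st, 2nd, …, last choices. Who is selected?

Delta

Borda scores:
  Apollo: 11·0 + 1 + 2·0 + 8·2 + 6·1 = 23
  Ember: 11·1 + 0 + 2·2 + 8·0 + 6·2 = 27
  Delta: 11·2 + 2 + 2·1 + 8·1 + 6·0 = 34
Delta has the highest total.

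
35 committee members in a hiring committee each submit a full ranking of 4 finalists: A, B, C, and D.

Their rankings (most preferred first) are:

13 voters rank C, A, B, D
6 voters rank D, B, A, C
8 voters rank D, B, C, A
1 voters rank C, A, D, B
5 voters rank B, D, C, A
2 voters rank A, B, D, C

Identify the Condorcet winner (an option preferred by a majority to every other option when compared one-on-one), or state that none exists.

Head-to-head results (35 voters total):
A vs B: B wins 19–16.
A vs C: C wins 27–8.
A vs D: D wins 19–16.
B vs C: B wins 21–14.
B vs D: B wins 20–15.
C vs D: D wins 21–14.
B beats each rival — A (19–16), C (21–14), D (20–15) — so B is the Condorcet winner.

B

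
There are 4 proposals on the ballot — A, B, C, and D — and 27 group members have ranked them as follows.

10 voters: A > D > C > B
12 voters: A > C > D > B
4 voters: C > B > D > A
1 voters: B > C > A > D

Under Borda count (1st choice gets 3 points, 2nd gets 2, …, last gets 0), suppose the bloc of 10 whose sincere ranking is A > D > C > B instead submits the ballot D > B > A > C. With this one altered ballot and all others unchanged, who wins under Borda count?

A

Borda totals with the altered ballot: A 47, B 31, C 38, D 46.
The winner is unchanged: still A.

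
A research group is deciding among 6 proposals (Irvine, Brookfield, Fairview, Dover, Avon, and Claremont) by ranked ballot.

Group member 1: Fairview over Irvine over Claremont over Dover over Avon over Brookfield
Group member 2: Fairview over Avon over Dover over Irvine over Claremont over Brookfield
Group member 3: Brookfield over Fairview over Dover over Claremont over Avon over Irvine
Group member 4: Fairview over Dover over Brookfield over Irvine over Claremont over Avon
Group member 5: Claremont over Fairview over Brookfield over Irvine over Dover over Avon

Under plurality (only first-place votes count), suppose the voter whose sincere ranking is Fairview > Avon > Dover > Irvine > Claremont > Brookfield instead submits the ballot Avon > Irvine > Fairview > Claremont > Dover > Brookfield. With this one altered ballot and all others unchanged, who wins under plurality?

Fairview

First-place totals with the altered ballot: Irvine 0, Brookfield 1, Fairview 2, Dover 0, Avon 1, Claremont 1.
The winner is unchanged: still Fairview.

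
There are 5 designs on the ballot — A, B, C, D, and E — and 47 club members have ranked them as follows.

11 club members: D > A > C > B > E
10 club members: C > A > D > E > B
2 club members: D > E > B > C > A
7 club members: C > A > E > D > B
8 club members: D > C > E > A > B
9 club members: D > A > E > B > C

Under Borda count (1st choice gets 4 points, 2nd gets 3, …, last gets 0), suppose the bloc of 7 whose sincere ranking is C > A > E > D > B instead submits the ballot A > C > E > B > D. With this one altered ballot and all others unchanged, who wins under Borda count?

D

Borda totals with the altered ballot: A 126, B 31, C 109, D 140, E 64.
The winner is unchanged: still D.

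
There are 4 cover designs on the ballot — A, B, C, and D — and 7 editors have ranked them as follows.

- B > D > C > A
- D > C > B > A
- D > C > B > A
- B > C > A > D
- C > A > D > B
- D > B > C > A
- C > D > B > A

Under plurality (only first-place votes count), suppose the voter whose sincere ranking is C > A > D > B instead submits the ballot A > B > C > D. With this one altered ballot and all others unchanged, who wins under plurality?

D

First-place totals with the altered ballot: A 1, B 2, C 1, D 3.
The winner is unchanged: still D.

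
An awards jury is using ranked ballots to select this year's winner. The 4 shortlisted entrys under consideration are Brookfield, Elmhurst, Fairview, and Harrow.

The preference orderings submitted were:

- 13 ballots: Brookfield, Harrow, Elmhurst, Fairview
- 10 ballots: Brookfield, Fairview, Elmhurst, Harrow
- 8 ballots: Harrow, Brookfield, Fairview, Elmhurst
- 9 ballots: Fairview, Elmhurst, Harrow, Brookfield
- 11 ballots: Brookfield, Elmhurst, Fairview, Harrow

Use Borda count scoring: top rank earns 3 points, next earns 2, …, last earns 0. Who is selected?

Borda scores:
  Brookfield: 13·3 + 10·3 + 8·2 + 9·0 + 11·3 = 118
  Elmhurst: 13·1 + 10·1 + 8·0 + 9·2 + 11·2 = 63
  Fairview: 13·0 + 10·2 + 8·1 + 9·3 + 11·1 = 66
  Harrow: 13·2 + 10·0 + 8·3 + 9·1 + 11·0 = 59
Brookfield has the highest total.

Brookfield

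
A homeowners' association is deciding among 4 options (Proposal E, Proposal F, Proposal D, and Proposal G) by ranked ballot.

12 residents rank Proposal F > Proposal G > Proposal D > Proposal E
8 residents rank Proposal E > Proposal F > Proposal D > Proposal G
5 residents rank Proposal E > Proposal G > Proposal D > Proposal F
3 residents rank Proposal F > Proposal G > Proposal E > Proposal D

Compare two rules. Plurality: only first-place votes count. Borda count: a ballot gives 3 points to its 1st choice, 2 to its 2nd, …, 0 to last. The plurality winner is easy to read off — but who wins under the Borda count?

Proposal F

Plurality first-place counts: Proposal E 13, Proposal F 15, Proposal D 0, Proposal G 0 → Proposal F.
Borda totals: Proposal E 42, Proposal F 61, Proposal D 25, Proposal G 40 → Proposal F.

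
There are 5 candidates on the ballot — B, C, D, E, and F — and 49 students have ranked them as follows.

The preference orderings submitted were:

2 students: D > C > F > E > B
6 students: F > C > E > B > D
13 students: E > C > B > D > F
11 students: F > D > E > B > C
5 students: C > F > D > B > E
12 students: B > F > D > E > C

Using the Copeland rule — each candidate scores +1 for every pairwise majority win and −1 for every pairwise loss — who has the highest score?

Pairwise results:
  B vs C: C wins 26–23.
  B vs D: B wins 31–18.
  B vs E: E wins 32–17.
  B vs F: B wins 25–24.
  C vs D: D wins 25–24.
  C vs E: E wins 36–13.
  C vs F: F wins 29–20.
  D vs E: D wins 30–19.
  D vs F: F wins 34–15.
  E vs F: F wins 36–13.
Copeland scores (wins − losses):
  B: 2 − 2 = 0
  C: 1 − 3 = -2
  D: 2 − 2 = 0
  E: 2 − 2 = 0
  F: 3 − 1 = 2
F has the best Copeland score.

F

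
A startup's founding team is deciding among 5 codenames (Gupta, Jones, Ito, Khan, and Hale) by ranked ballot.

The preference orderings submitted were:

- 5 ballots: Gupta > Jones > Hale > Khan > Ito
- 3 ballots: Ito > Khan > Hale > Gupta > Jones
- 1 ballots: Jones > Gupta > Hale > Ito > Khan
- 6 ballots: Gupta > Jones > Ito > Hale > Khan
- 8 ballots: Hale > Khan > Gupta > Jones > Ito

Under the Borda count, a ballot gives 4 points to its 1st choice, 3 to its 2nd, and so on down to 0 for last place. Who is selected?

Borda scores:
  Gupta: 5·4 + 3·1 + 3 + 6·4 + 8·2 = 66
  Jones: 5·3 + 3·0 + 4 + 6·3 + 8·1 = 45
  Ito: 5·0 + 3·4 + 1 + 6·2 + 8·0 = 25
  Khan: 5·1 + 3·3 + 0 + 6·0 + 8·3 = 38
  Hale: 5·2 + 3·2 + 2 + 6·1 + 8·4 = 56
Gupta has the highest total.

Gupta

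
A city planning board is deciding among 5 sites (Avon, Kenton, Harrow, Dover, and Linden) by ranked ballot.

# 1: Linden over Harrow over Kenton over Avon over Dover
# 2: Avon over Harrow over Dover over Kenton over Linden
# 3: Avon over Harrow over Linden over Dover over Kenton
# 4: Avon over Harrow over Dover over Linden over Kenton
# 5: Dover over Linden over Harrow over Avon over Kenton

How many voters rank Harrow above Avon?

2

Ballots ranking Harrow above Avon: 2.
Ballots ranking Avon above Harrow: 3.
So 2 of 5 voters prefer Harrow to Avon.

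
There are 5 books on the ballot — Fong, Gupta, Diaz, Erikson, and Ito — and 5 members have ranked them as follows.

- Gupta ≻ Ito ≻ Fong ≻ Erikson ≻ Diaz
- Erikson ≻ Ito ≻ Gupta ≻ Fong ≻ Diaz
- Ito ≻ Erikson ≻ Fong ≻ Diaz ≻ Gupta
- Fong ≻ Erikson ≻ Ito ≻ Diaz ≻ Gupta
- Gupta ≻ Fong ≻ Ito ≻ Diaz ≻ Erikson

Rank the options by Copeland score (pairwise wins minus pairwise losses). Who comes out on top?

Pairwise results:
  Fong vs Gupta: Gupta wins 3–2.
  Fong vs Diaz: Fong wins 5–0.
  Fong vs Erikson: Fong wins 3–2.
  Fong vs Ito: Ito wins 3–2.
  Gupta vs Diaz: Gupta wins 3–2.
  Gupta vs Erikson: Erikson wins 3–2.
  Gupta vs Ito: Ito wins 3–2.
  Diaz vs Erikson: Erikson wins 4–1.
  Diaz vs Ito: Ito wins 5–0.
  Erikson vs Ito: Ito wins 3–2.
Copeland scores (wins − losses):
  Fong: 2 − 2 = 0
  Gupta: 2 − 2 = 0
  Diaz: 0 − 4 = -4
  Erikson: 2 − 2 = 0
  Ito: 4 − 0 = 4
Ito has the best Copeland score.

Ito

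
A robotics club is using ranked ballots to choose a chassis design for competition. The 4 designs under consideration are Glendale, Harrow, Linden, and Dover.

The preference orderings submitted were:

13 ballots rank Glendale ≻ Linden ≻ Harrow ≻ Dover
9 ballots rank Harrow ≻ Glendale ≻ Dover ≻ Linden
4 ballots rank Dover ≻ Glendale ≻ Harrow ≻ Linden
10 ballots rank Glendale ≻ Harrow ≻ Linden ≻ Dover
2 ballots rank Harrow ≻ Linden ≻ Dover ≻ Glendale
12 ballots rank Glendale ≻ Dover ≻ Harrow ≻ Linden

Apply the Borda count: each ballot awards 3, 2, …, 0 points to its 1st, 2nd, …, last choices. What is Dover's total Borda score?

47

Borda scores:
  Glendale: 13·3 + 9·2 + 4·2 + 10·3 + 2·0 + 12·3 = 131
  Harrow: 13·1 + 9·3 + 4·1 + 10·2 + 2·3 + 12·1 = 82
  Linden: 13·2 + 9·0 + 4·0 + 10·1 + 2·2 + 12·0 = 40
  Dover: 13·0 + 9·1 + 4·3 + 10·0 + 2·1 + 12·2 = 47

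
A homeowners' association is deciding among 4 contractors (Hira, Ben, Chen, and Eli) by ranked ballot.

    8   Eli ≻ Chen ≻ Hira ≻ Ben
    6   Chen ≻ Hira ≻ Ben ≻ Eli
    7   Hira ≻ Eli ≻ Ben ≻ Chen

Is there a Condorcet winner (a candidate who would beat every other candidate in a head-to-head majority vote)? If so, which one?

There is no Condorcet winner

Head-to-head results (21 voters total):
Hira vs Ben: Hira wins 21–0.
Hira vs Chen: Chen wins 14–7.
Hira vs Eli: Hira wins 13–8.
Ben vs Chen: Chen wins 14–7.
Ben vs Eli: Eli wins 15–6.
Chen vs Eli: Eli wins 15–6.
No candidate beats all others: Hira beats Eli beats Chen beats Hira, a majority cycle.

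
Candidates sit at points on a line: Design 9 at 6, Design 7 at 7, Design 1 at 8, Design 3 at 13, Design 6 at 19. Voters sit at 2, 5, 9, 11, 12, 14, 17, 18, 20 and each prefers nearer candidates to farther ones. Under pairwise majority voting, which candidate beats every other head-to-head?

Design 3

With single-peaked preferences on a line, the Condorcet winner is the candidate closest to the median voter.
The median voter (position 12) is closest to Design 3 at 13.
Check: Design 3 vs Design 1 — voters closer to Design 3: 6 of 9.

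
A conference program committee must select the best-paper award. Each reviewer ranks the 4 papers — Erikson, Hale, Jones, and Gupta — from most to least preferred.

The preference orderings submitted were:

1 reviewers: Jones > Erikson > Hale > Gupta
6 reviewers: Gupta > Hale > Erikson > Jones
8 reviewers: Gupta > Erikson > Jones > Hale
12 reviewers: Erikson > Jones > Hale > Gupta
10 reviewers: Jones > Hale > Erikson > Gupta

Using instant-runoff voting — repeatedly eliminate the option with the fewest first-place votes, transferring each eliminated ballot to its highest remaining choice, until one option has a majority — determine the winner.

Erikson

Round 1: Gupta 14, Erikson 12, Jones 11, Hale 0. Hale has the fewest and is eliminated.
Round 2: Gupta 14, Erikson 12, Jones 11. Jones has the fewest and is eliminated.
Round 3: Erikson 23, Gupta 14. Erikson has a majority.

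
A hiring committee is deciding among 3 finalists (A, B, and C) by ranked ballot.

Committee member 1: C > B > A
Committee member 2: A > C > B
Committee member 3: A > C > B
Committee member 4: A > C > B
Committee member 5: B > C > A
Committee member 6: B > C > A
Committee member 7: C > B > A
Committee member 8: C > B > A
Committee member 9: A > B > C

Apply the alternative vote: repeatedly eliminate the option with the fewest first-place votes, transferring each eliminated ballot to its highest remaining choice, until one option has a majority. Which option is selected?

Round 1: A 4, C 3, B 2. B has the fewest and is eliminated.
Round 2: C 5, A 4. C has a majority.

C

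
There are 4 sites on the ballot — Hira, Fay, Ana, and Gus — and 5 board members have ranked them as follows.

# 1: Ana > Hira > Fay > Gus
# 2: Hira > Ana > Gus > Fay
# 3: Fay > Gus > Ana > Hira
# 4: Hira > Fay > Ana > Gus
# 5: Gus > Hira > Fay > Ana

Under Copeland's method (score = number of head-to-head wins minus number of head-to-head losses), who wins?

Hira

Pairwise results:
  Hira vs Fay: Hira wins 4–1.
  Hira vs Ana: Hira wins 3–2.
  Hira vs Gus: Hira wins 3–2.
  Fay vs Ana: Fay wins 3–2.
  Fay vs Gus: Fay wins 3–2.
  Ana vs Gus: Ana wins 3–2.
Copeland scores (wins − losses):
  Hira: 3 − 0 = 3
  Fay: 2 − 1 = 1
  Ana: 1 − 2 = -1
  Gus: 0 − 3 = -3
Hira has the best Copeland score.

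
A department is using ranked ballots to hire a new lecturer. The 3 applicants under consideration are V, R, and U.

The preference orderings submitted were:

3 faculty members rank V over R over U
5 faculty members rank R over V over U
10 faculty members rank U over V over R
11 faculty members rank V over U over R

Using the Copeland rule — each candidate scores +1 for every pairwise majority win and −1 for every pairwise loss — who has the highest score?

V

Pairwise results:
  V vs R: V wins 24–5.
  V vs U: V wins 19–10.
  R vs U: U wins 21–8.
Copeland scores (wins − losses):
  V: 2 − 0 = 2
  R: 0 − 2 = -2
  U: 1 − 1 = 0
V has the best Copeland score.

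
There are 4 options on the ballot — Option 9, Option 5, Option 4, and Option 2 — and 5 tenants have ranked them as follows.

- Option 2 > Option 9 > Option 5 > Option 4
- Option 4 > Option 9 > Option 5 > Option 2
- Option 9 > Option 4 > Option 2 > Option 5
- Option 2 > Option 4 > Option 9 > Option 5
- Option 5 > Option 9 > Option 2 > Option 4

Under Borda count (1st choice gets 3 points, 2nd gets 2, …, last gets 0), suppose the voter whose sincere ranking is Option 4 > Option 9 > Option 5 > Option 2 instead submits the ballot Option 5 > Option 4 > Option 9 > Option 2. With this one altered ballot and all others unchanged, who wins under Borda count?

Borda totals with the altered ballot: Option 9 9, Option 5 7, Option 4 6, Option 2 8.
The winner is unchanged: still Option 9.

Option 9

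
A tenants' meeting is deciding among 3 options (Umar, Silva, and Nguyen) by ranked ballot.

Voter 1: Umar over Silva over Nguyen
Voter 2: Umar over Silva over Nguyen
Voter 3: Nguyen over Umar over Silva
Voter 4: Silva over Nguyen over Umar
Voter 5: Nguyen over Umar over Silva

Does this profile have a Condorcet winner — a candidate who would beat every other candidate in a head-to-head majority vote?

Head-to-head results (5 voters total):
Umar vs Silva: Umar wins 4–1.
Umar vs Nguyen: Nguyen wins 3–2.
Silva vs Nguyen: Silva wins 3–2.
No candidate beats all others: Umar beats Silva beats Nguyen beats Umar, a majority cycle.

No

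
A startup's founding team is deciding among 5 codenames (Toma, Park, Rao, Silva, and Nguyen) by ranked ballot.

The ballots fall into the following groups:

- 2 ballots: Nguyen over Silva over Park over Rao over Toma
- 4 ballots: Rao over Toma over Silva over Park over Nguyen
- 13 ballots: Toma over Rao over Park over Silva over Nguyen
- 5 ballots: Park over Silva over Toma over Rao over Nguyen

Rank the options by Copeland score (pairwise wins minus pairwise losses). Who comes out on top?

Toma

Pairwise results:
  Toma vs Park: Toma wins 17–7.
  Toma vs Rao: Toma wins 18–6.
  Toma vs Silva: Toma wins 17–7.
  Toma vs Nguyen: Toma wins 22–2.
  Park vs Rao: Rao wins 17–7.
  Park vs Silva: Park wins 18–6.
  Park vs Nguyen: Park wins 22–2.
  Rao vs Silva: Rao wins 17–7.
  Rao vs Nguyen: Rao wins 22–2.
  Silva vs Nguyen: Silva wins 22–2.
Copeland scores (wins − losses):
  Toma: 4 − 0 = 4
  Park: 2 − 2 = 0
  Rao: 3 − 1 = 2
  Silva: 1 − 3 = -2
  Nguyen: 0 − 4 = -4
Toma has the best Copeland score.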